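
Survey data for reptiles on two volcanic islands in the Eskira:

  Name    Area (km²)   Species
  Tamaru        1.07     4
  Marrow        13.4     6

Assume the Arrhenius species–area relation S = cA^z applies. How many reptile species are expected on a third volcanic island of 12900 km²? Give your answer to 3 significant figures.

z = ln(6/4) / ln(13.4/1.07) = 0.4055 / 2.5276 = 0.1604
c = 4 / 1.07^0.1604 = 4 / 1.011 = 3.957
S₃ = 3.957 × 12900^0.1604 = 3.957 × 4.565 ≈ 18.06

18.1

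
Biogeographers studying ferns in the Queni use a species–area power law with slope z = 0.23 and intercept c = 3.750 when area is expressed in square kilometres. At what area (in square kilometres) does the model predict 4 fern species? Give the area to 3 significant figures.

4 = 3.75 × A^0.23  ⇒  A^0.23 = 4/3.75 = 1.067
ln A = ln(1.067) / 0.23 = 0.0645 / 0.23 = 0.2806
A = e^0.2806 ≈ 1.324 square kilometres

1.32 square kilometres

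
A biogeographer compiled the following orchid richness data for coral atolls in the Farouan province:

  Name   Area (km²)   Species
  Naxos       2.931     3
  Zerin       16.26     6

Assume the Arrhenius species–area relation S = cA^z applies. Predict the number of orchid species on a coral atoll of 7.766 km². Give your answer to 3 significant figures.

z = ln(6/3) / ln(16.26/2.931) = 0.6931 / 1.7134 = 0.4046
c = 3 / 2.931^0.4046 = 3 / 1.545 = 1.942
S₃ = 1.942 × 7.766^0.4046 = 1.942 × 2.292 ≈ 4.45

4.45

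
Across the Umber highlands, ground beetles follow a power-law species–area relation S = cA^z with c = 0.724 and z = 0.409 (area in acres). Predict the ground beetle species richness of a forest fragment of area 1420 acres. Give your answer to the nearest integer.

14

S = 0.724 × 1420^0.409
ln S = ln 0.724 + 0.409 × ln 1420 = -0.3230 + 0.409 × 7.2584 = 2.6457
S = e^2.6457 ≈ 14.09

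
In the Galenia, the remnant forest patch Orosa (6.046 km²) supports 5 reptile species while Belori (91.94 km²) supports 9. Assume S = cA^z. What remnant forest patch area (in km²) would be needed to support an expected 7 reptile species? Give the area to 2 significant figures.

z = ln(9/5) / ln(91.94/6.046) = 0.5878 / 2.7217 = 0.2160
c = 5 / 6.046^0.2160 = 5 / 1.475 = 3.39
A = (7/3.39)^(1/0.2160) ⇒ ln A = ln(2.065)/0.2160 = 3.3574
A = e^3.3574 ≈ 28.72 km²

29 km²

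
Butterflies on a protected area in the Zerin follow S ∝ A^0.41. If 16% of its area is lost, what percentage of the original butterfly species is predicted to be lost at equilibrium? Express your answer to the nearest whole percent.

7%

S_new/S_old = (A_new/A_old)^z = 0.84^0.41
= exp(0.41 × ln 0.84) = exp(0.41 × -0.1744) = exp(-0.0715) ≈ 0.931
Fraction lost = 1 − 0.931 = 0.06899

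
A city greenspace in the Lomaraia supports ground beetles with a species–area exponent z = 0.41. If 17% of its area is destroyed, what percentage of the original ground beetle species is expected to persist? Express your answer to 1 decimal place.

92.6%

S_new/S_old = (A_new/A_old)^z = 0.83^0.41
= exp(0.41 × ln 0.83) = exp(0.41 × -0.1863) = exp(-0.0764) ≈ 0.9265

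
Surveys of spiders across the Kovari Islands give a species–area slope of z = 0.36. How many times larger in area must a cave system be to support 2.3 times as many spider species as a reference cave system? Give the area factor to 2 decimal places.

10.11

(A₂/A₁)^0.36 = 2.3, so A₂/A₁ = 2.3^(1/0.36) = 2.3^2.778
ln(A₂/A₁) = ln 2.3 / 0.36 = 0.8329 / 0.36 = 2.3136
A₂/A₁ = e^2.3136 ≈ 10.11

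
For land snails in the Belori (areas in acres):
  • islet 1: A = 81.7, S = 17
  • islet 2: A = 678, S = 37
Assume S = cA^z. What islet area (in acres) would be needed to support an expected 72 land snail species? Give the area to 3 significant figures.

4150 acres

z = ln(37/17) / ln(678/81.7) = 0.7777 / 2.1161 = 0.3675
c = 17 / 81.7^0.3675 = 17 / 5.044 = 3.37
A = (72/3.37)^(1/0.3675) ⇒ ln A = ln(21.36)/0.3675 = 8.3306
A = e^8.3306 ≈ 4149 acres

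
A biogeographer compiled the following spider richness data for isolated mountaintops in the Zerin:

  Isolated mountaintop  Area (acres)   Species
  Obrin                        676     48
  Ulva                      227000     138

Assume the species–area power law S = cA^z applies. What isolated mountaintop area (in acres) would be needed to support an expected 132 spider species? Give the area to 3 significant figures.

z = ln(138/48) / ln(227000/676) = 1.0561 / 5.8165 = 0.1816
c = 48 / 676^0.1816 = 48 / 3.264 = 14.7
A = (132/14.7)^(1/0.1816) ⇒ ln A = ln(8.977)/0.1816 = 12.0879
A = e^12.0879 ≈ 177704 acres

178000 acres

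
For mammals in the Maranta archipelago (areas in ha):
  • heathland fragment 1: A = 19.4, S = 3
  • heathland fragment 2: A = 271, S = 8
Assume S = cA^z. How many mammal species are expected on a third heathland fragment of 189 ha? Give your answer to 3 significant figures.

z = ln(8/3) / ln(271/19.4) = 0.9808 / 2.6368 = 0.3720
c = 3 / 19.4^0.3720 = 3 / 3.013 = 0.9956
S₃ = 0.9956 × 189^0.3720 = 0.9956 × 7.027 ≈ 6.996

7.00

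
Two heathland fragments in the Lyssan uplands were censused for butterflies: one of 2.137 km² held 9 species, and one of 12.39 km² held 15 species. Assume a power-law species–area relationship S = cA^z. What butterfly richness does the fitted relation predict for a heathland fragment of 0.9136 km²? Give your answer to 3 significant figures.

z = ln(15/9) / ln(12.39/2.137) = 0.5108 / 1.7575 = 0.2907
c = 9 / 2.137^0.2907 = 9 / 1.247 = 7.217
S₃ = 7.217 × 0.9136^0.2907 = 7.217 × 0.9741 ≈ 7.03

7.03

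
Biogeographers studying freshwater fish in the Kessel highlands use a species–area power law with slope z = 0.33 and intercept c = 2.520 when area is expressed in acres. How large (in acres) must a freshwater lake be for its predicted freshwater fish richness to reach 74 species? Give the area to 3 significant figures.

28100 acres

74 = 2.52 × A^0.33  ⇒  A^0.33 = 74/2.52 = 29.37
ln A = ln(29.37) / 0.33 = 3.3798 / 0.33 = 10.2418
A = e^10.2418 ≈ 28053 acres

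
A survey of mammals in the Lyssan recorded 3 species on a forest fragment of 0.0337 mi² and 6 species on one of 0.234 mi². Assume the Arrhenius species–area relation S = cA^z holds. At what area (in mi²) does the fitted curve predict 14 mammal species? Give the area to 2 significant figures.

z = ln(6/3) / ln(0.234/0.0337) = 0.6931 / 1.9378 = 0.3577
c = 3 / 0.0337^0.3577 = 3 / 0.2974 = 10.09
A = (14/10.09)^(1/0.3577) ⇒ ln A = ln(1.388)/0.3577 = 0.9163
A = e^0.9163 ≈ 2.5 mi²

2.5 mi²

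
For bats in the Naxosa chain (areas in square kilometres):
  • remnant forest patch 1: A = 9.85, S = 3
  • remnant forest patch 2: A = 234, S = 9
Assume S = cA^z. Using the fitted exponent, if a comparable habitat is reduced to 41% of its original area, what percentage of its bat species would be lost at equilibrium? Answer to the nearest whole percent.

z = ln(9/3) / ln(234/9.85) = 1.0986 / 3.1678 = 0.3468
S_new/S_old = (A_new/A_old)^z = 0.41^0.3468 = exp(0.3468 × -0.8916) = 0.734
Fraction lost = 1 − 0.734 = 0.266

27%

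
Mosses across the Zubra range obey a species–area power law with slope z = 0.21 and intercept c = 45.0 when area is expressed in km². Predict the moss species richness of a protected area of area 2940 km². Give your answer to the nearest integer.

241 species

S = 45 × 2940^0.21
ln S = ln 45 + 0.21 × ln 2940 = 3.8067 + 0.21 × 7.9862 = 5.4838
S = e^5.4838 ≈ 240.7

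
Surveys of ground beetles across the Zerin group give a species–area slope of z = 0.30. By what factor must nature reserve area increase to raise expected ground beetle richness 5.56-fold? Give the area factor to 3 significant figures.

(A₂/A₁)^0.3 = 5.56, so A₂/A₁ = 5.56^(1/0.3) = 5.56^3.333
ln(A₂/A₁) = ln 5.56 / 0.3 = 1.7156 / 0.3 = 5.7187
A₂/A₁ = e^5.7187 ≈ 304.5

304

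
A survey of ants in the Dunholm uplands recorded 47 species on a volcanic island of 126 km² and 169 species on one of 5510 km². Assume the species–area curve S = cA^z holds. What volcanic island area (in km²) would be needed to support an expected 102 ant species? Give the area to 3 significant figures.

z = ln(169/47) / ln(5510/126) = 1.2798 / 3.7780 = 0.3387
c = 47 / 126^0.3387 = 47 / 5.146 = 9.133
A = (102/9.133)^(1/0.3387) ⇒ ln A = ln(11.17)/0.3387 = 7.1237
A = e^7.1237 ≈ 1241 km²

1240 km²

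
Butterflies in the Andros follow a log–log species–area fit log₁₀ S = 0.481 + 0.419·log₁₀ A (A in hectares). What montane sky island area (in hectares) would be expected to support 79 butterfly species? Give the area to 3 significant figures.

79 = 3.027 × A^0.419  ⇒  A^0.419 = 79/3.027 = 26.1
ln A = ln(26.1) / 0.419 = 3.2619 / 0.419 = 7.7850
A = e^7.7850 ≈ 2404 hectares

2400 hectares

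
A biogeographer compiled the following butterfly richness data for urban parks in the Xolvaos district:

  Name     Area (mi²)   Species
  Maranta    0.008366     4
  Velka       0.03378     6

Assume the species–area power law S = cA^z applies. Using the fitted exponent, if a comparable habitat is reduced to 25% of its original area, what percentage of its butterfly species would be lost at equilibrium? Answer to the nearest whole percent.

33%

z = ln(6/4) / ln(0.03378/0.008366) = 0.4055 / 1.3957 = 0.2905
S_new/S_old = (A_new/A_old)^z = 0.25^0.2905 = exp(0.2905 × -1.3863) = 0.6685
Fraction lost = 1 − 0.6685 = 0.3315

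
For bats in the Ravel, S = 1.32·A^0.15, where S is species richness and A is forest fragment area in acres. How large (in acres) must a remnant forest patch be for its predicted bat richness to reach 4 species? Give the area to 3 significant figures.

4 = 1.32 × A^0.15  ⇒  A^0.15 = 4/1.32 = 3.03
ln A = ln(3.03) / 0.15 = 1.1087 / 0.15 = 7.3911
A = e^7.3911 ≈ 1621 acres

1620 acres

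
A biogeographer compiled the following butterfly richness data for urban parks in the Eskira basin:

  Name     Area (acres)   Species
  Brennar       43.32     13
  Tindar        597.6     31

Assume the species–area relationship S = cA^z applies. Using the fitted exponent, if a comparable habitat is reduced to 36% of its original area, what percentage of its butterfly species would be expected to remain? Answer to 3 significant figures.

71.3%

z = ln(31/13) / ln(597.6/43.32) = 0.8690 / 2.6243 = 0.3311
S_new/S_old = (A_new/A_old)^z = 0.36^0.3311 = exp(0.3311 × -1.0217) = 0.713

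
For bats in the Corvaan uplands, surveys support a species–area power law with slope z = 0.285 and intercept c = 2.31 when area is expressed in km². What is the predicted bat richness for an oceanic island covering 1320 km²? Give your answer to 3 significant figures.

17.9

S = 2.31 × 1320^0.285
ln S = ln 2.31 + 0.285 × ln 1320 = 0.8372 + 0.285 × 7.1854 = 2.8851
S = e^2.8851 ≈ 17.91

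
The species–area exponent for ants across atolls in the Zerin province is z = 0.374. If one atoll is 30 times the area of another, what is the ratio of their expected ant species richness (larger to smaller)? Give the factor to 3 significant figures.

3.57

S₂/S₁ = (A₂/A₁)^z = 30^0.374
ln(S₂/S₁) = 0.374 × ln 30 = 0.374 × 3.4012 = 1.2720
S₂/S₁ = e^1.2720 ≈ 3.568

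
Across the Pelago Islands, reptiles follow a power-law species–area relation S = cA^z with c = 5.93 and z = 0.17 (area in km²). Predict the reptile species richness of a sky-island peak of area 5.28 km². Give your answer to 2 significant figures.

S = 5.93 × 5.28^0.17
ln S = ln 5.93 + 0.17 × ln 5.28 = 1.7800 + 0.17 × 1.6639 = 2.0629
S = e^2.0629 ≈ 7.869

7.9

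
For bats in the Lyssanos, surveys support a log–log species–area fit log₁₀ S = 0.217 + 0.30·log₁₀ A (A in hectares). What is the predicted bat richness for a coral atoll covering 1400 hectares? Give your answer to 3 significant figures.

14.5

S = 1.648 × 1400^0.3
ln S = ln 1.648 + 0.3 × ln 1400 = 0.4997 + 0.3 × 7.2442 = 2.6729
S = e^2.6729 ≈ 14.48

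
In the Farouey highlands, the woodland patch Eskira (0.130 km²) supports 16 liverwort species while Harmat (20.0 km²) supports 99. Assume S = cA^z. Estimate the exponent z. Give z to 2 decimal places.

0.36

Taking logs: ln S = ln c + z ln A, so z = (ln S₂ − ln S₁)/(ln A₂ − ln A₁).
z = ln(99/16) / ln(20/0.13) = ln(6.188) / ln(153.8) = 1.8225 / 5.0360 = 0.3619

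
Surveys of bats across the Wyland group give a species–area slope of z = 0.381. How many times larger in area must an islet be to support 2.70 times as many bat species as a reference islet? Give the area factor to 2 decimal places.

13.56

(A₂/A₁)^0.381 = 2.7, so A₂/A₁ = 2.7^(1/0.381) = 2.7^2.625
ln(A₂/A₁) = ln 2.7 / 0.381 = 0.9933 / 0.381 = 2.6070
A₂/A₁ = e^2.6070 ≈ 13.56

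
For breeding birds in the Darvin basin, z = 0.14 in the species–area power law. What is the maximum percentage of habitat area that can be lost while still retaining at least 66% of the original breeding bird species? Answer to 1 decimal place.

94.9%

Need (A_new/A_old)^0.14 = 0.66, so A_new/A_old = 0.66^(1/0.14) = 0.66^7.143
ln(A_new/A_old) = ln 0.66 / 0.14 = -0.4155 / 0.14 = -2.9680
A_new/A_old = e^-2.9680 ≈ 0.05141
Fraction that can be lost = 1 − 0.05141 = 0.9486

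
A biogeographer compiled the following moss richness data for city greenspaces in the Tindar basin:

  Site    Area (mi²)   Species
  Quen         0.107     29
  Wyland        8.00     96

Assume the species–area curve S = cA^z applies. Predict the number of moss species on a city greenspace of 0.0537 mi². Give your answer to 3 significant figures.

24.0

z = ln(96/29) / ln(8/0.107) = 1.1971 / 4.3144 = 0.2775
c = 29 / 0.107^0.2775 = 29 / 0.5379 = 53.91
S₃ = 53.91 × 0.0537^0.2775 = 53.91 × 0.4442 ≈ 23.95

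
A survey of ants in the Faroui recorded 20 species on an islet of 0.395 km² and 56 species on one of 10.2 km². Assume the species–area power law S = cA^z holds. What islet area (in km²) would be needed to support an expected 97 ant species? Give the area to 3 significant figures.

z = ln(56/20) / ln(10.2/0.395) = 1.0296 / 3.2513 = 0.3167
c = 20 / 0.395^0.3167 = 20 / 0.7452 = 26.84
A = (97/26.84)^(1/0.3167) ⇒ ln A = ln(3.614)/0.3167 = 4.0571
A = e^4.0571 ≈ 57.81 km²

57.8 km²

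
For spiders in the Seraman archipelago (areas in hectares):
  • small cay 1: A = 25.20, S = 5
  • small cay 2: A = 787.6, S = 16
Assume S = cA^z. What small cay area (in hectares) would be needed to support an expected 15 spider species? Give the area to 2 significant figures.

z = ln(16/5) / ln(787.6/25.2) = 1.1632 / 3.4421 = 0.3379
c = 5 / 25.2^0.3379 = 5 / 2.975 = 1.68
A = (15/1.68)^(1/0.3379) ⇒ ln A = ln(8.926)/0.3379 = 6.4780
A = e^6.4780 ≈ 650.7 hectares

650 hectares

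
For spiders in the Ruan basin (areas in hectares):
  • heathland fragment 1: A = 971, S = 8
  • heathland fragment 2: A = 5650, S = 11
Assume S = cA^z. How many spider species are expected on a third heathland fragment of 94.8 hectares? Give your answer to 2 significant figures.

z = ln(11/8) / ln(5650/971) = 0.3185 / 1.7611 = 0.1808
c = 8 / 971^0.1808 = 8 / 3.469 = 2.306
S₃ = 2.306 × 94.8^0.1808 = 2.306 × 2.278 ≈ 5.253

5.3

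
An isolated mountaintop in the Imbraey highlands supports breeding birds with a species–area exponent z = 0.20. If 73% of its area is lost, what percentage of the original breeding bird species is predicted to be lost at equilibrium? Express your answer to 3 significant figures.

23.0%

S_new/S_old = (A_new/A_old)^z = 0.27^0.2
= exp(0.2 × ln 0.27) = exp(0.2 × -1.3093) = exp(-0.2619) ≈ 0.7696
Fraction lost = 1 − 0.7696 = 0.2304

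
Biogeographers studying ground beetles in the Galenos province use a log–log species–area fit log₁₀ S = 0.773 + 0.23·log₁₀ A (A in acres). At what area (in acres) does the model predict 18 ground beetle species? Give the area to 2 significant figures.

120 acres

18 = 5.929 × A^0.23  ⇒  A^0.23 = 18/5.929 = 3.036
ln A = ln(3.036) / 0.23 = 1.1105 / 0.23 = 4.8281
A = e^4.8281 ≈ 125 acres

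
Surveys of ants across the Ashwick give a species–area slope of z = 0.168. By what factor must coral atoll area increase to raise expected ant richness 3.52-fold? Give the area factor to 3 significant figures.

1790

(A₂/A₁)^0.168 = 3.52, so A₂/A₁ = 3.52^(1/0.168) = 3.52^5.952
ln(A₂/A₁) = ln 3.52 / 0.168 = 1.2585 / 0.168 = 7.4908
A₂/A₁ = e^7.4908 ≈ 1792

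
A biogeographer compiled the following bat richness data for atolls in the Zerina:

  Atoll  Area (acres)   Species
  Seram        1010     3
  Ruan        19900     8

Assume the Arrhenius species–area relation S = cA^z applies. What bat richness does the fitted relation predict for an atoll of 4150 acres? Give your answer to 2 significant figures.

4.8

z = ln(8/3) / ln(19900/1010) = 0.9808 / 2.9808 = 0.3291
c = 3 / 1010^0.3291 = 3 / 9.74 = 0.308
S₃ = 0.308 × 4150^0.3291 = 0.308 × 15.51 ≈ 4.776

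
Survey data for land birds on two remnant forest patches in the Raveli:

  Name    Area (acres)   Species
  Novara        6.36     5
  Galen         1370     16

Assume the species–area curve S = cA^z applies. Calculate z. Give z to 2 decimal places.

0.22

Taking logs: ln S = ln c + z ln A, so z = (ln S₂ − ln S₁)/(ln A₂ − ln A₁).
z = ln(16/5) / ln(1370/6.36) = ln(3.2) / ln(215.4) = 1.1632 / 5.3725 = 0.2165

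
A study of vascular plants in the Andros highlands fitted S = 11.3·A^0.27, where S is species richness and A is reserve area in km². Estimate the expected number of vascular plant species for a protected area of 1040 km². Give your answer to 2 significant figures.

S = 11.3 × 1040^0.27
ln S = ln 11.3 + 0.27 × ln 1040 = 2.4248 + 0.27 × 6.9470 = 4.3005
S = e^4.3005 ≈ 73.74

74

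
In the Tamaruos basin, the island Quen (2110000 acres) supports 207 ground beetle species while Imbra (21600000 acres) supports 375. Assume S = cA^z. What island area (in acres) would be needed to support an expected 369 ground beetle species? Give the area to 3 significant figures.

20300000 acres

z = ln(375/207) / ln(21600000/2110000) = 0.5942 / 2.3260 = 0.2555
c = 207 / 2110000^0.2555 = 207 / 41.27 = 5.016
A = (369/5.016)^(1/0.2555) ⇒ ln A = ln(73.57)/0.2555 = 16.8251
A = e^16.8251 ≈ 20278381 acres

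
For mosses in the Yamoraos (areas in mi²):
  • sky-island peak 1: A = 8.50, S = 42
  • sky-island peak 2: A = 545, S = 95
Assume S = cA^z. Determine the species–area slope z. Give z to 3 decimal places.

Taking logs: ln S = ln c + z ln A, so z = (ln S₂ − ln S₁)/(ln A₂ − ln A₁).
z = ln(95/42) / ln(545/8.5) = ln(2.262) / ln(64.12) = 0.8162 / 4.1607 = 0.1962

0.196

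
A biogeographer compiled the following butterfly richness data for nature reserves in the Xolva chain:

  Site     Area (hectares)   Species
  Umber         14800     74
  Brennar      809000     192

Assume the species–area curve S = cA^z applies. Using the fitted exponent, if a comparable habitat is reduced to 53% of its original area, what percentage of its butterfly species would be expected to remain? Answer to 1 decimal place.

z = ln(192/74) / ln(809000/14800) = 0.9534 / 4.0012 = 0.2383
S_new/S_old = (A_new/A_old)^z = 0.53^0.2383 = exp(0.2383 × -0.6349) = 0.8596

86.0%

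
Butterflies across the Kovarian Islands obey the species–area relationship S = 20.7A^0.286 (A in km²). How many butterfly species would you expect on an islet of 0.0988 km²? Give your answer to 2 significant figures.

S = 20.7 × 0.0988^0.286
ln S = ln 20.7 + 0.286 × ln 0.0988 = 3.0301 + 0.286 × -2.3147 = 2.3681
S = e^2.3681 ≈ 10.68

11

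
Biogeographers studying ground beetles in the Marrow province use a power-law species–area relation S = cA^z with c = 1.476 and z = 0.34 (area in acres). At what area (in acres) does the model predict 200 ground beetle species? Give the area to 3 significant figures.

1860000 acres

200 = 1.476 × A^0.34  ⇒  A^0.34 = 200/1.476 = 135.5
ln A = ln(135.5) / 0.34 = 4.9090 / 0.34 = 14.4382
A = e^14.4382 ≈ 1863899 acres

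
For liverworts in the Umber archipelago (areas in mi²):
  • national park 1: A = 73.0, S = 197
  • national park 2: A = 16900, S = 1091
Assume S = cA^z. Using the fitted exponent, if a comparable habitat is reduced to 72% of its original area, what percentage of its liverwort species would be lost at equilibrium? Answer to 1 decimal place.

z = ln(1091/197) / ln(16900/73) = 1.7116 / 5.4446 = 0.3144
S_new/S_old = (A_new/A_old)^z = 0.72^0.3144 = exp(0.3144 × -0.3285) = 0.9019
Fraction lost = 1 − 0.9019 = 0.09812

9.8%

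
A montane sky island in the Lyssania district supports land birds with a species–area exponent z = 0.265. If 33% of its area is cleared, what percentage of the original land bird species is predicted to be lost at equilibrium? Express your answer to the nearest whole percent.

10%

S_new/S_old = (A_new/A_old)^z = 0.67^0.265
= exp(0.265 × ln 0.67) = exp(0.265 × -0.4005) = exp(-0.1061) ≈ 0.8993
Fraction lost = 1 − 0.8993 = 0.1007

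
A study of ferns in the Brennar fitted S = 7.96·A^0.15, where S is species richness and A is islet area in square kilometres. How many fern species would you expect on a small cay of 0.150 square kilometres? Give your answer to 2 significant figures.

6.0

S = 7.96 × 0.15^0.15
ln S = ln 7.96 + 0.15 × ln 0.15 = 2.0744 + 0.15 × -1.8971 = 1.7899
S = e^1.7899 ≈ 5.989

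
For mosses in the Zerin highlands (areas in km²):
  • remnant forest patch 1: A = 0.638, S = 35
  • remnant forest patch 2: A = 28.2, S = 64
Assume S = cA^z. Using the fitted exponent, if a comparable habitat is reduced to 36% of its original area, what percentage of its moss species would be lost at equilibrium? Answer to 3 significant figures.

z = ln(64/35) / ln(28.2/0.638) = 0.6035 / 3.7887 = 0.1593
S_new/S_old = (A_new/A_old)^z = 0.36^0.1593 = exp(0.1593 × -1.0217) = 0.8498
Fraction lost = 1 − 0.8498 = 0.1502

15.0%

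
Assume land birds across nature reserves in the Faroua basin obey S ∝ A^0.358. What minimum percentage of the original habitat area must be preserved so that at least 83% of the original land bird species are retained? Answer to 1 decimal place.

Need (A_new/A_old)^0.358 = 0.83, so A_new/A_old = 0.83^(1/0.358) = 0.83^2.793
ln(A_new/A_old) = ln 0.83 / 0.358 = -0.1863 / 0.358 = -0.5205
A_new/A_old = e^-0.5205 ≈ 0.5942

59.4%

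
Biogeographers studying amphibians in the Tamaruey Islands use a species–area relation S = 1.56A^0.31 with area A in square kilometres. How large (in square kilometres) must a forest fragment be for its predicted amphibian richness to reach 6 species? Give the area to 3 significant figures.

77.1 square kilometres

6 = 1.56 × A^0.31  ⇒  A^0.31 = 6/1.56 = 3.846
ln A = ln(3.846) / 0.31 = 1.3471 / 0.31 = 4.3454
A = e^4.3454 ≈ 77.12 square kilometres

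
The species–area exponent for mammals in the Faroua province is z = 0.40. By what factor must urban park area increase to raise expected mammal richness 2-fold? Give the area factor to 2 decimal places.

5.66

(A₂/A₁)^0.4 = 2, so A₂/A₁ = 2^(1/0.4) = 2^2.5
ln(A₂/A₁) = ln 2 / 0.4 = 0.6931 / 0.4 = 1.7329
A₂/A₁ = e^1.7329 ≈ 5.657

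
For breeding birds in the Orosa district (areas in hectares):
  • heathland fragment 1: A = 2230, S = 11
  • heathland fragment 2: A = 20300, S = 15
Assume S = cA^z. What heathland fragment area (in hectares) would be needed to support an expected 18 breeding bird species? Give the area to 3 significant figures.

z = ln(15/11) / ln(20300/2230) = 0.3102 / 2.2086 = 0.1404
c = 11 / 2230^0.1404 = 11 / 2.953 = 3.726
A = (18/3.726)^(1/0.1404) ⇒ ln A = ln(4.831)/0.1404 = 11.2167
A = e^11.2167 ≈ 74361 hectares

74400 hectares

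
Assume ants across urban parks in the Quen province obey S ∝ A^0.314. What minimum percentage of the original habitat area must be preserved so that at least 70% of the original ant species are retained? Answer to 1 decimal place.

32.1%

Need (A_new/A_old)^0.314 = 0.7, so A_new/A_old = 0.7^(1/0.314) = 0.7^3.185
ln(A_new/A_old) = ln 0.7 / 0.314 = -0.3567 / 0.314 = -1.1359
A_new/A_old = e^-1.1359 ≈ 0.3211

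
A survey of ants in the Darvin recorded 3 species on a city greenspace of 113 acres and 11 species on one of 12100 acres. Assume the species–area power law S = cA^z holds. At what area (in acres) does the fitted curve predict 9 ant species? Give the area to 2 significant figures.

z = ln(11/3) / ln(12100/113) = 1.2993 / 4.6736 = 0.2780
c = 3 / 113^0.2780 = 3 / 3.722 = 0.806
A = (9/0.806)^(1/0.2780) ⇒ ln A = ln(11.17)/0.2780 = 8.6791
A = e^8.6791 ≈ 5879 acres

5900 acres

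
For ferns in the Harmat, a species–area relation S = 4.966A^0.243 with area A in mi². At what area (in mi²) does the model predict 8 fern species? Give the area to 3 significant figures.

7.12 mi²

8 = 4.966 × A^0.243  ⇒  A^0.243 = 8/4.966 = 1.611
ln A = ln(1.611) / 0.243 = 0.4768 / 0.243 = 1.9623
A = e^1.9623 ≈ 7.115 mi²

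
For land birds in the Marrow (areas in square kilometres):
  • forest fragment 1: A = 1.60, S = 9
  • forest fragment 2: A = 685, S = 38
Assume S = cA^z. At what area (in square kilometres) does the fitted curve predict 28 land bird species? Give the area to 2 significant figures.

190 square kilometres

z = ln(38/9) / ln(685/1.6) = 1.4404 / 6.0594 = 0.2377
c = 9 / 1.6^0.2377 = 9 / 1.118 = 8.049
A = (28/8.049)^(1/0.2377) ⇒ ln A = ln(3.479)/0.2377 = 5.2447
A = e^5.2447 ≈ 189.6 square kilometres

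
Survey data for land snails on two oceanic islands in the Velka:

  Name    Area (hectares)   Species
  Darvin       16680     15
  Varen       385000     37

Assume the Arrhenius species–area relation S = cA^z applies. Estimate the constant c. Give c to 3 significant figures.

z = ln(S₂/S₁) / ln(A₂/A₁) = ln(37/15) / ln(385000/16680) = 0.9029 / 3.1390 = 0.2876
c = S₁ / A₁^z = 15 / 16680^0.2876 = 15 / 16.38 = 0.9155

0.916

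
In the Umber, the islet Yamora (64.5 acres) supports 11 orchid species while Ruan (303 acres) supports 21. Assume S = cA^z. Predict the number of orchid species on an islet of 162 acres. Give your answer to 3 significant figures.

16.2

z = ln(21/11) / ln(303/64.5) = 0.6466 / 1.5471 = 0.4180
c = 11 / 64.5^0.4180 = 11 / 5.706 = 1.928
S₃ = 1.928 × 162^0.4180 = 1.928 × 8.385 ≈ 16.16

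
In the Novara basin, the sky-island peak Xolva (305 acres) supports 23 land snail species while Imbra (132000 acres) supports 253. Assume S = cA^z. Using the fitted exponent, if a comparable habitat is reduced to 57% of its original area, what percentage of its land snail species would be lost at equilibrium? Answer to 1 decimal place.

19.9%

z = ln(253/23) / ln(132000/305) = 2.3979 / 6.0702 = 0.3950
S_new/S_old = (A_new/A_old)^z = 0.57^0.3950 = exp(0.3950 × -0.5621) = 0.8009
Fraction lost = 1 − 0.8009 = 0.1991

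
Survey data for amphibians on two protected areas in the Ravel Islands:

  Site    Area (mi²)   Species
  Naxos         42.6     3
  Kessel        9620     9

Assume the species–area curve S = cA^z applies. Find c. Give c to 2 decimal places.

1.40

z = ln(S₂/S₁) / ln(A₂/A₁) = ln(9/3) / ln(9620/42.6) = 1.0986 / 5.4197 = 0.2027
c = S₁ / A₁^z = 3 / 42.6^0.2027 = 3 / 2.139 = 1.402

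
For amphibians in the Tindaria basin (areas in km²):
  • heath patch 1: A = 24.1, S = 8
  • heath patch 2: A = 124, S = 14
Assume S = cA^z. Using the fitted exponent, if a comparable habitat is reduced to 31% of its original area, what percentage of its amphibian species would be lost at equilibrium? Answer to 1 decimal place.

z = ln(14/8) / ln(124/24.1) = 0.5596 / 1.6381 = 0.3416
S_new/S_old = (A_new/A_old)^z = 0.31^0.3416 = exp(0.3416 × -1.1712) = 0.6702
Fraction lost = 1 − 0.6702 = 0.3298

33.0%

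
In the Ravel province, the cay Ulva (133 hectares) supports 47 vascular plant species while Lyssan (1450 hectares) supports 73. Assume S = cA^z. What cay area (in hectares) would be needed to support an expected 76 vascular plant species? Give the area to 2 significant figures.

1800 hectares

z = ln(73/47) / ln(1450/133) = 0.4403 / 2.3890 = 0.1843
c = 47 / 133^0.1843 = 47 / 2.463 = 19.08
A = (76/19.08)^(1/0.1843) ⇒ ln A = ln(3.983)/0.1843 = 7.4978
A = e^7.4978 ≈ 1804 hectares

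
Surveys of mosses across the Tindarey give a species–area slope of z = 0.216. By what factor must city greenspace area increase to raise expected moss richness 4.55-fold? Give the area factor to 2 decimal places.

(A₂/A₁)^0.216 = 4.55, so A₂/A₁ = 4.55^(1/0.216) = 4.55^4.63
ln(A₂/A₁) = ln 4.55 / 0.216 = 1.5151 / 0.216 = 7.0145
A₂/A₁ = e^7.0145 ≈ 1113

1112.63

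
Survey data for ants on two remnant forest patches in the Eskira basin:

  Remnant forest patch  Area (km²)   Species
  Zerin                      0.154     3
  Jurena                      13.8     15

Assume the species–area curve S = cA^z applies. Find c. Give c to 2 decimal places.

z = ln(S₂/S₁) / ln(A₂/A₁) = ln(15/3) / ln(13.8/0.154) = 1.6094 / 4.4955 = 0.3580
c = S₁ / A₁^z = 3 / 0.154^0.3580 = 3 / 0.5118 = 5.861

5.86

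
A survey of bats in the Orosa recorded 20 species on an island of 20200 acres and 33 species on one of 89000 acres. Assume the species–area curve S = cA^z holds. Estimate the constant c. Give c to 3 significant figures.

z = ln(S₂/S₁) / ln(A₂/A₁) = ln(33/20) / ln(89000/20200) = 0.5008 / 1.4830 = 0.3377
c = S₁ / A₁^z = 20 / 20200^0.3377 = 20 / 28.44 = 0.7033

0.703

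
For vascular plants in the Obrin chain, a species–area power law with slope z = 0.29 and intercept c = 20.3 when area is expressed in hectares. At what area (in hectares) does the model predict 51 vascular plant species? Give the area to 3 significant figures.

51 = 20.3 × A^0.29  ⇒  A^0.29 = 51/20.3 = 2.512
ln A = ln(2.512) / 0.29 = 0.9212 / 0.29 = 3.1766
A = e^3.1766 ≈ 23.96 hectares

24.0 hectares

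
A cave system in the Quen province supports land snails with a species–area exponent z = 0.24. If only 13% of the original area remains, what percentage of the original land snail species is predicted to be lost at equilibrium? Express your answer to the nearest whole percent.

S_new/S_old = (A_new/A_old)^z = 0.13^0.24
= exp(0.24 × ln 0.13) = exp(0.24 × -2.0402) = exp(-0.4897) ≈ 0.6128
Fraction lost = 1 − 0.6128 = 0.3872

39%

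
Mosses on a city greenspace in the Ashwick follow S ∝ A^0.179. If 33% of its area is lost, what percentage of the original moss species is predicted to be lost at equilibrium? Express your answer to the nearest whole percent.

S_new/S_old = (A_new/A_old)^z = 0.67^0.179
= exp(0.179 × ln 0.67) = exp(0.179 × -0.4005) = exp(-0.0717) ≈ 0.9308
Fraction lost = 1 − 0.9308 = 0.06918

7%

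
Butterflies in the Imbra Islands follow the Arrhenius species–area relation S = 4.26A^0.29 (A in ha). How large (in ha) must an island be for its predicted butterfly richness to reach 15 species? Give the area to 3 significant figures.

76.8 ha

15 = 4.26 × A^0.29  ⇒  A^0.29 = 15/4.26 = 3.521
ln A = ln(3.521) / 0.29 = 1.2588 / 0.29 = 4.3406
A = e^4.3406 ≈ 76.76 ha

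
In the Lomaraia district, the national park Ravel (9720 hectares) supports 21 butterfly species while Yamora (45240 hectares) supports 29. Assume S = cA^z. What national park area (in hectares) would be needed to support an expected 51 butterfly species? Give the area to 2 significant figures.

z = ln(29/21) / ln(45240/9720) = 0.3228 / 1.5378 = 0.2099
c = 21 / 9720^0.2099 = 21 / 6.87 = 3.057
A = (51/3.057)^(1/0.2099) ⇒ ln A = ln(16.69)/0.2099 = 13.4093
A = e^13.4093 ≈ 666195 hectares

670000 hectares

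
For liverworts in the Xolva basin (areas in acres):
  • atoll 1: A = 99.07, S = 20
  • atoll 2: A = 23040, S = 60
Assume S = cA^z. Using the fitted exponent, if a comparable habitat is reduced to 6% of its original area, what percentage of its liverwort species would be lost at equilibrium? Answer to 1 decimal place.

43.3%

z = ln(60/20) / ln(23040/99.07) = 1.0986 / 5.4492 = 0.2016
S_new/S_old = (A_new/A_old)^z = 0.06^0.2016 = exp(0.2016 × -2.8134) = 0.5671
Fraction lost = 1 − 0.5671 = 0.4329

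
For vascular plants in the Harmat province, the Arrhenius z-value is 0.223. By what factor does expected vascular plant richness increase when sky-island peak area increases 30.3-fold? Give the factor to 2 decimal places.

S₂/S₁ = (A₂/A₁)^z = 30.3^0.223
ln(S₂/S₁) = 0.223 × ln 30.3 = 0.223 × 3.4111 = 0.7607
S₂/S₁ = e^0.7607 ≈ 2.14

2.14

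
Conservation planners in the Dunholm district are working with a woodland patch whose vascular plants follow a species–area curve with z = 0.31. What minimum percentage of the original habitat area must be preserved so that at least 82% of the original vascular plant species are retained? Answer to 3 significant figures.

Need (A_new/A_old)^0.31 = 0.82, so A_new/A_old = 0.82^(1/0.31) = 0.82^3.226
ln(A_new/A_old) = ln 0.82 / 0.31 = -0.1985 / 0.31 = -0.6402
A_new/A_old = e^-0.6402 ≈ 0.5272

52.7%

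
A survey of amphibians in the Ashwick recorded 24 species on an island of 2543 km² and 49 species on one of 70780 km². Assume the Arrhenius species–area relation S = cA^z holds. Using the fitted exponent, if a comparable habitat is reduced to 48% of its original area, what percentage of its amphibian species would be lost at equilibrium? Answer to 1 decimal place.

14.6%

z = ln(49/24) / ln(70780/2543) = 0.7138 / 3.3262 = 0.2146
S_new/S_old = (A_new/A_old)^z = 0.48^0.2146 = exp(0.2146 × -0.7340) = 0.8543
Fraction lost = 1 − 0.8543 = 0.1457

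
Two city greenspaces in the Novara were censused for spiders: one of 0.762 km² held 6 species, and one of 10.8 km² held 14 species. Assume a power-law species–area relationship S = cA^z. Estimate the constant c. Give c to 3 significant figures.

6.54

z = ln(S₂/S₁) / ln(A₂/A₁) = ln(14/6) / ln(10.8/0.762) = 0.8473 / 2.6514 = 0.3196
c = S₁ / A₁^z = 6 / 0.762^0.3196 = 6 / 0.9168 = 6.544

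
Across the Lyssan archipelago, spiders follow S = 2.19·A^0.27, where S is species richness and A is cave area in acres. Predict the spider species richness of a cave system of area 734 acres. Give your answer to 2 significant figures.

13

S = 2.19 × 734^0.27
ln S = ln 2.19 + 0.27 × ln 734 = 0.7839 + 0.27 × 6.5985 = 2.5655
S = e^2.5655 ≈ 13.01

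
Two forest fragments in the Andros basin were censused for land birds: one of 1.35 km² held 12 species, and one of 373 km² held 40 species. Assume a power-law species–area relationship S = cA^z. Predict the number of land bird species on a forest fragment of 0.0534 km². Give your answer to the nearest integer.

6

z = ln(40/12) / ln(373/1.35) = 1.2040 / 5.6215 = 0.2142
c = 12 / 1.35^0.2142 = 12 / 1.066 = 11.25
S₃ = 11.25 × 0.0534^0.2142 = 11.25 × 0.5339 ≈ 6.008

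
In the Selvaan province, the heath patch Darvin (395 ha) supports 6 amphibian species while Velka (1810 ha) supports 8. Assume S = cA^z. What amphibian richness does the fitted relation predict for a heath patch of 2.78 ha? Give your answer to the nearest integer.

2

z = ln(8/6) / ln(1810/395) = 0.2877 / 1.5222 = 0.1890
c = 6 / 395^0.1890 = 6 / 3.096 = 1.938
S₃ = 1.938 × 2.78^0.1890 = 1.938 × 1.213 ≈ 2.351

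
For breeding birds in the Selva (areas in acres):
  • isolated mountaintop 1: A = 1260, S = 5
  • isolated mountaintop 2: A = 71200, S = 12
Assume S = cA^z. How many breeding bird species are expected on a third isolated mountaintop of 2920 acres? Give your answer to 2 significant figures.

z = ln(12/5) / ln(71200/1260) = 0.8755 / 4.0344 = 0.2170
c = 5 / 1260^0.2170 = 5 / 4.707 = 1.062
S₃ = 1.062 × 2920^0.2170 = 1.062 × 5.649 ≈ 6

6.0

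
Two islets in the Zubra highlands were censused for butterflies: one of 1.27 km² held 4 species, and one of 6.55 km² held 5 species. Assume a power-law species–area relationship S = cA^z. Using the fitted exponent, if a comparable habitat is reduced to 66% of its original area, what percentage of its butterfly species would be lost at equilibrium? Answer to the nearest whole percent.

z = ln(5/4) / ln(6.55/1.27) = 0.2231 / 1.6404 = 0.1360
S_new/S_old = (A_new/A_old)^z = 0.66^0.1360 = exp(0.1360 × -0.4155) = 0.945
Fraction lost = 1 − 0.945 = 0.05495

5%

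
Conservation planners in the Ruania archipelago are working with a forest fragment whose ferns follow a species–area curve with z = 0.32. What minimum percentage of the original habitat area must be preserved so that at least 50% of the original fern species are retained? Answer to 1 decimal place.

Need (A_new/A_old)^0.32 = 0.5, so A_new/A_old = 0.5^(1/0.32) = 0.5^3.125
ln(A_new/A_old) = ln 0.5 / 0.32 = -0.6931 / 0.32 = -2.1661
A_new/A_old = e^-2.1661 ≈ 0.1146

11.5%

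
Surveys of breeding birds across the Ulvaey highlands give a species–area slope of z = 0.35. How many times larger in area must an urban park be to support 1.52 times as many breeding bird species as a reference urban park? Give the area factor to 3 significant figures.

3.31

(A₂/A₁)^0.35 = 1.52, so A₂/A₁ = 1.52^(1/0.35) = 1.52^2.857
ln(A₂/A₁) = ln 1.52 / 0.35 = 0.4187 / 0.35 = 1.1963
A₂/A₁ = e^1.1963 ≈ 3.308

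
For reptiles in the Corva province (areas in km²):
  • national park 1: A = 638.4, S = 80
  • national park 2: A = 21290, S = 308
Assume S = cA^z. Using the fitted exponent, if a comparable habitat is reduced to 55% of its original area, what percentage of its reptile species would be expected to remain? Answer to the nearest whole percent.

79%

z = ln(308/80) / ln(21290/638.4) = 1.3481 / 3.5070 = 0.3844
S_new/S_old = (A_new/A_old)^z = 0.55^0.3844 = exp(0.3844 × -0.5978) = 0.7947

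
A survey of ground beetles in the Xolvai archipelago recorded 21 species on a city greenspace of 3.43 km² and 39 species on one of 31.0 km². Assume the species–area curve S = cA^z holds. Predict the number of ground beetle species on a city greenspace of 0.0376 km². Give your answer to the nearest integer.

z = ln(39/21) / ln(31/3.43) = 0.6190 / 2.2014 = 0.2812
c = 21 / 3.43^0.2812 = 21 / 1.414 = 14.85
S₃ = 14.85 × 0.0376^0.2812 = 14.85 × 0.3975 ≈ 5.903

6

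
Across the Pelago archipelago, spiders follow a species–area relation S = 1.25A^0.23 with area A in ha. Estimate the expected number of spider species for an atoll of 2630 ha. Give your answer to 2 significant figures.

S = 1.25 × 2630^0.23 = 1.25 × 6.118 ≈ 7.647

7.6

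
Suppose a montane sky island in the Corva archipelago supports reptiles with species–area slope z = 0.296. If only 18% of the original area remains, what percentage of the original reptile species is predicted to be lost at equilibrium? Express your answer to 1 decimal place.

39.8%

S_new/S_old = (A_new/A_old)^z = 0.18^0.296
= exp(0.296 × ln 0.18) = exp(0.296 × -1.7148) = exp(-0.5076) ≈ 0.602
Fraction lost = 1 − 0.602 = 0.398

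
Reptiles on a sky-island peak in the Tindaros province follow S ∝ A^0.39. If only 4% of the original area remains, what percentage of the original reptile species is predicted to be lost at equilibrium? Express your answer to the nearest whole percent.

72%

S_new/S_old = (A_new/A_old)^z = 0.04^0.39
= exp(0.39 × ln 0.04) = exp(0.39 × -3.2189) = exp(-1.2554) ≈ 0.285
Fraction lost = 1 − 0.285 = 0.715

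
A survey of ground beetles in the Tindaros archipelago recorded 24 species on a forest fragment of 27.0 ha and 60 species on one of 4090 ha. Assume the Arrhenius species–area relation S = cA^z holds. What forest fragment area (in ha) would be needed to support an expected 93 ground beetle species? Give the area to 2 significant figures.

45000 ha

z = ln(60/24) / ln(4090/27) = 0.9163 / 5.0205 = 0.1825
c = 24 / 27^0.1825 = 24 / 1.825 = 13.15
A = (93/13.15)^(1/0.1825) ⇒ ln A = ln(7.072)/0.1825 = 10.7175
A = e^10.7175 ≈ 45141 ha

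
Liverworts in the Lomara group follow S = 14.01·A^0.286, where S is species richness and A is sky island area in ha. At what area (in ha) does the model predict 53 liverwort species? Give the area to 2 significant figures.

53 = 14.01 × A^0.286  ⇒  A^0.286 = 53/14.01 = 3.783
ln A = ln(3.783) / 0.286 = 1.3305 / 0.286 = 4.6522
A = e^4.6522 ≈ 104.8 ha

100 ha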